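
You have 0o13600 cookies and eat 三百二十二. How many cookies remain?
Convert 0o13600 (octal) → 1×4096 + 3×512 + 6×64 = 6016 (decimal)
Convert 三百二十二 (Chinese numeral) → 3×100 + 2×10 + 2 = 322 (decimal)
Compute 6016 - 322 = 5694
5694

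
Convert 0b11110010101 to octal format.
Convert 0b11110010101 (binary) → 1024 + 512 + 256 + 128 + 16 + 4 + 1 = 1941 (decimal)
Convert 1941 (decimal) → 1941 = 3×512 + 6×64 + 2×8 + 5 → 0o3625 (octal)
0o3625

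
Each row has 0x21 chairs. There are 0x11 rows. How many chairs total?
Convert 0x21 (hexadecimal) → 2×16 + 1 = 33 (decimal)
Convert 0x11 (hexadecimal) → 1×16 + 1 = 17 (decimal)
Compute 33 × 17 = 561
561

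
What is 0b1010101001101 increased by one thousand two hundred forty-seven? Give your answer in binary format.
Convert 0b1010101001101 (binary) → 4096 + 1024 + 256 + 64 + 8 + 4 + 1 = 5453 (decimal)
Convert one thousand two hundred forty-seven (English words) → 1×1000 + 2×100 + 47 = 1247 (decimal)
Compute 5453 + 1247 = 6700
Convert 6700 (decimal) → 6700 = 4096 + 2048 + 512 + 32 + 8 + 4 → 0b1101000101100 (binary)
0b1101000101100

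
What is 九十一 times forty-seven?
Convert 九十一 (Chinese numeral) → 9×10 + 1 = 91 (decimal)
Convert forty-seven (English words) → 47 (decimal)
Compute 91 × 47 = 4277
4277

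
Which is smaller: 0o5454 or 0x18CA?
Convert 0o5454 (octal) → 5×512 + 4×64 + 5×8 + 4 = 2860 (decimal)
Convert 0x18CA (hexadecimal) → 1×4096 + 8×256 + 12×16 + 10 = 6346 (decimal)
Compare 2860 vs 6346: smaller = 2860
2860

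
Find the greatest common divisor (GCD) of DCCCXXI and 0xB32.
Convert DCCCXXI (Roman numeral) → 500 + 100 + 100 + 100 + 10 + 10 + 1 = 821 (decimal)
Convert 0xB32 (hexadecimal) → 11×256 + 3×16 + 2 = 2866 (decimal)
Compute gcd(821, 2866) = 1
1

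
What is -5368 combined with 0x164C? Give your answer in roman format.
Convert 0x164C (hexadecimal) → 1×4096 + 6×256 + 4×16 + 12 = 5708 (decimal)
Compute -5368 + 5708 = 340
Convert 340 (decimal) → 340 = 100 + 100 + 100 + 40 → CCCXL (Roman numeral)
CCCXL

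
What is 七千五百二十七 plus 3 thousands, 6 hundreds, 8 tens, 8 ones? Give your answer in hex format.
Convert 七千五百二十七 (Chinese numeral) → 7×1000 + 5×100 + 2×10 + 7 = 7527 (decimal)
Convert 3 thousands, 6 hundreds, 8 tens, 8 ones (place-value notation) → 3×1000 + 6×100 + 8×10 + 8 = 3688 (decimal)
Compute 7527 + 3688 = 11215
Convert 11215 (decimal) → 11215 = 2×4096 + 11×256 + 12×16 + 15 → 0x2BCF (hexadecimal)
0x2BCF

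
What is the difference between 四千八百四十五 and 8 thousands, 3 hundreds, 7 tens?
Convert 四千八百四十五 (Chinese numeral) → 4×1000 + 8×100 + 4×10 + 5 = 4845 (decimal)
Convert 8 thousands, 3 hundreds, 7 tens (place-value notation) → 8×1000 + 3×100 + 7×10 = 8370 (decimal)
Difference: |4845 - 8370| = 3525
3525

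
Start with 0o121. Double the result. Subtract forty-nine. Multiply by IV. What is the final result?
Convert 0o121 (octal) → 1×64 + 2×8 + 1 = 81 (decimal)
Start: 81
81 × 2 = 162
Convert forty-nine (English words) → 49 (decimal)
162 - 49 = 113
Convert IV (Roman numeral) → 4 (decimal)
113 × 4 = 452
452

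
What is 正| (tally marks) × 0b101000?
Convert 正| (tally marks) → 5 + 1 = 6 (decimal)
Convert 0b101000 (binary) → 32 + 8 = 40 (decimal)
Compute 6 × 40 = 240
240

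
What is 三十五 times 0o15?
Convert 三十五 (Chinese numeral) → 3×10 + 5 = 35 (decimal)
Convert 0o15 (octal) → 1×8 + 5 = 13 (decimal)
Compute 35 × 13 = 455
455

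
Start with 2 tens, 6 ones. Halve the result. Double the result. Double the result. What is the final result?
Convert 2 tens, 6 ones (place-value notation) → 2×10 + 6 = 26 (decimal)
Start: 26
26 ÷ 2 = 13
13 × 2 = 26
26 × 2 = 52
52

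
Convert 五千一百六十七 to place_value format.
Convert 五千一百六十七 (Chinese numeral) → 5×1000 + 1×100 + 6×10 + 7 = 5167 (decimal)
Convert 5167 (decimal) → 5167 = 5×1000 + 1×100 + 6×10 + 7 → 5 thousands, 1 hundred, 6 tens, 7 ones (place-value notation)
5 thousands, 1 hundred, 6 tens, 7 ones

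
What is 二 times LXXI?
Convert 二 (Chinese numeral) → 2 (decimal)
Convert LXXI (Roman numeral) → 50 + 10 + 10 + 1 = 71 (decimal)
Compute 2 × 71 = 142
142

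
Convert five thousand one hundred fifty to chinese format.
Convert five thousand one hundred fifty (English words) → 5×1000 + 1×100 + 50 = 5150 (decimal)
Convert 5150 (decimal) → 5150 = 5×1000 + 1×100 + 5×10 → 五千一百五十 (Chinese numeral)
五千一百五十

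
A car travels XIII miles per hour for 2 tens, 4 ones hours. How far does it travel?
Convert XIII (Roman numeral) → 10 + 1 + 1 + 1 = 13 (decimal)
Convert 2 tens, 4 ones (place-value notation) → 2×10 + 4 = 24 (decimal)
Compute 13 × 24 = 312
312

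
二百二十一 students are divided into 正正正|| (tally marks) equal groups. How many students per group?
Convert 二百二十一 (Chinese numeral) → 2×100 + 2×10 + 1 = 221 (decimal)
Convert 正正正|| (tally marks) → 5 + 5 + 5 + 2 = 17 (decimal)
Compute 221 ÷ 17 = 13
13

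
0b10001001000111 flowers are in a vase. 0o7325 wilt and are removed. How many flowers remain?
Convert 0b10001001000111 (binary) → 8192 + 512 + 64 + 4 + 2 + 1 = 8775 (decimal)
Convert 0o7325 (octal) → 7×512 + 3×64 + 2×8 + 5 = 3797 (decimal)
Compute 8775 - 3797 = 4978
4978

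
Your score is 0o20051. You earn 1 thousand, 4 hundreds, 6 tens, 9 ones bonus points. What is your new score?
Convert 0o20051 (octal) → 2×4096 + 5×8 + 1 = 8233 (decimal)
Convert 1 thousand, 4 hundreds, 6 tens, 9 ones (place-value notation) → 1×1000 + 4×100 + 6×10 + 9 = 1469 (decimal)
Compute 8233 + 1469 = 9702
9702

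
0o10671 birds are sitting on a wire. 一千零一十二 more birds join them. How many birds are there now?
Convert 0o10671 (octal) → 1×4096 + 6×64 + 7×8 + 1 = 4537 (decimal)
Convert 一千零一十二 (Chinese numeral) → 1×1000 + 1×10 + 2 = 1012 (decimal)
Compute 4537 + 1012 = 5549
5549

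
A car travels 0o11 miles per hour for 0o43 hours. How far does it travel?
Convert 0o11 (octal) → 1×8 + 1 = 9 (decimal)
Convert 0o43 (octal) → 4×8 + 3 = 35 (decimal)
Compute 9 × 35 = 315
315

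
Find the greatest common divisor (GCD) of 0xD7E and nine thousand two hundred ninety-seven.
Convert 0xD7E (hexadecimal) → 13×256 + 7×16 + 14 = 3454 (decimal)
Convert nine thousand two hundred ninety-seven (English words) → 9×1000 + 2×100 + 97 = 9297 (decimal)
Compute gcd(3454, 9297) = 1
1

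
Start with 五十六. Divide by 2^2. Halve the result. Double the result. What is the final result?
Convert 五十六 (Chinese numeral) → 5×10 + 6 = 56 (decimal)
Start: 56
Convert 2^2 (power) → 4 (decimal)
56 ÷ 4 = 14
14 ÷ 2 = 7
7 × 2 = 14
14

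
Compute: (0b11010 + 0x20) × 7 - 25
Convert 0b11010 (binary) → 16 + 8 + 2 = 26 (decimal)
Convert 0x20 (hexadecimal) → 2×16 = 32 (decimal)
Expression in decimal: (26 + 32) × 7 - 25
Parentheses first: 26 + 32 = 58
Multiply: 58 × 7 = 406
Subtract: 406 - 25 = 381
381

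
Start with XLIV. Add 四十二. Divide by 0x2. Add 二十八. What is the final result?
Convert XLIV (Roman numeral) → 40 + 4 = 44 (decimal)
Start: 44
Convert 四十二 (Chinese numeral) → 4×10 + 2 = 42 (decimal)
44 + 42 = 86
Convert 0x2 (hexadecimal) → 2 (decimal)
86 ÷ 2 = 43
Convert 二十八 (Chinese numeral) → 2×10 + 8 = 28 (decimal)
43 + 28 = 71
71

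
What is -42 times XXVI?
Convert XXVI (Roman numeral) → 10 + 10 + 5 + 1 = 26 (decimal)
Compute -42 × 26 = -1092
-1092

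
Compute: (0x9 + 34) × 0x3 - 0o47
Convert 0x9 (hexadecimal) → 9 (decimal)
Convert 0x3 (hexadecimal) → 3 (decimal)
Convert 0o47 (octal) → 4×8 + 7 = 39 (decimal)
Expression in decimal: (9 + 34) × 3 - 39
Parentheses first: 9 + 34 = 43
Multiply: 43 × 3 = 129
Subtract: 129 - 39 = 90
90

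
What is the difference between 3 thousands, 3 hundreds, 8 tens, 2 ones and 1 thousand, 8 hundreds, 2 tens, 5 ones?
Convert 3 thousands, 3 hundreds, 8 tens, 2 ones (place-value notation) → 3×1000 + 3×100 + 8×10 + 2 = 3382 (decimal)
Convert 1 thousand, 8 hundreds, 2 tens, 5 ones (place-value notation) → 1×1000 + 8×100 + 2×10 + 5 = 1825 (decimal)
Difference: |3382 - 1825| = 1557
1557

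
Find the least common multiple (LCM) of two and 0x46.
Convert two (English words) → 2 (decimal)
Convert 0x46 (hexadecimal) → 4×16 + 6 = 70 (decimal)
Compute lcm(2, 70) = 70
70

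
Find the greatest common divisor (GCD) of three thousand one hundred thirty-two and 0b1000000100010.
Convert three thousand one hundred thirty-two (English words) → 3×1000 + 1×100 + 32 = 3132 (decimal)
Convert 0b1000000100010 (binary) → 4096 + 32 + 2 = 4130 (decimal)
Compute gcd(3132, 4130) = 2
2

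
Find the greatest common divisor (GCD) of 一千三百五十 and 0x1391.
Convert 一千三百五十 (Chinese numeral) → 1×1000 + 3×100 + 5×10 = 1350 (decimal)
Convert 0x1391 (hexadecimal) → 1×4096 + 3×256 + 9×16 + 1 = 5009 (decimal)
Compute gcd(1350, 5009) = 1
1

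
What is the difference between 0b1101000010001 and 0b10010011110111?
Convert 0b1101000010001 (binary) → 4096 + 2048 + 512 + 16 + 1 = 6673 (decimal)
Convert 0b10010011110111 (binary) → 8192 + 1024 + 128 + 64 + 32 + 16 + 4 + 2 + 1 = 9463 (decimal)
Difference: |6673 - 9463| = 2790
2790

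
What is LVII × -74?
Convert LVII (Roman numeral) → 50 + 5 + 1 + 1 = 57 (decimal)
Compute 57 × -74 = -4218
-4218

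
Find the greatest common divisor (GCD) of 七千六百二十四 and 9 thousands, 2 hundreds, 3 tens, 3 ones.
Convert 七千六百二十四 (Chinese numeral) → 7×1000 + 6×100 + 2×10 + 4 = 7624 (decimal)
Convert 9 thousands, 2 hundreds, 3 tens, 3 ones (place-value notation) → 9×1000 + 2×100 + 3×10 + 3 = 9233 (decimal)
Compute gcd(7624, 9233) = 1
1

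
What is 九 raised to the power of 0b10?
Convert 九 (Chinese numeral) → 9 (decimal)
Convert 0b10 (binary) → 2 (decimal)
Compute 9 ^ 2 = 81
81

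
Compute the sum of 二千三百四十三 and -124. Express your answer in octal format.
Convert 二千三百四十三 (Chinese numeral) → 2×1000 + 3×100 + 4×10 + 3 = 2343 (decimal)
Compute 2343 + -124 = 2219
Convert 2219 (decimal) → 2219 = 4×512 + 2×64 + 5×8 + 3 → 0o4253 (octal)
0o4253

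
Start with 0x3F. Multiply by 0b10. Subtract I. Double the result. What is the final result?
Convert 0x3F (hexadecimal) → 3×16 + 15 = 63 (decimal)
Start: 63
Convert 0b10 (binary) → 2 (decimal)
63 × 2 = 126
Convert I (Roman numeral) → 1 (decimal)
126 - 1 = 125
125 × 2 = 250
250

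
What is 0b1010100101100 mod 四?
Convert 0b1010100101100 (binary) → 4096 + 1024 + 256 + 32 + 8 + 4 = 5420 (decimal)
Convert 四 (Chinese numeral) → 4 (decimal)
Compute 5420 mod 4 = 0
0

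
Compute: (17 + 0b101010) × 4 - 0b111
Convert 0b101010 (binary) → 32 + 8 + 2 = 42 (decimal)
Convert 0b111 (binary) → 4 + 2 + 1 = 7 (decimal)
Expression in decimal: (17 + 42) × 4 - 7
Parentheses first: 17 + 42 = 59
Multiply: 59 × 4 = 236
Subtract: 236 - 7 = 229
229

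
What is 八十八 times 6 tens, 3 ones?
Convert 八十八 (Chinese numeral) → 8×10 + 8 = 88 (decimal)
Convert 6 tens, 3 ones (place-value notation) → 6×10 + 3 = 63 (decimal)
Compute 88 × 63 = 5544
5544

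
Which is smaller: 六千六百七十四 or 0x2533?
Convert 六千六百七十四 (Chinese numeral) → 6×1000 + 6×100 + 7×10 + 4 = 6674 (decimal)
Convert 0x2533 (hexadecimal) → 2×4096 + 5×256 + 3×16 + 3 = 9523 (decimal)
Compare 6674 vs 9523: smaller = 6674
6674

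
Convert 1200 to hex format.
Convert 1200 (decimal) → 1200 = 4×256 + 11×16 → 0x4B0 (hexadecimal)
0x4B0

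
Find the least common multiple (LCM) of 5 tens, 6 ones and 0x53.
Convert 5 tens, 6 ones (place-value notation) → 5×10 + 6 = 56 (decimal)
Convert 0x53 (hexadecimal) → 5×16 + 3 = 83 (decimal)
Compute lcm(56, 83) = 4648
4648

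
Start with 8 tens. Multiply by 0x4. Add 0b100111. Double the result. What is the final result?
Convert 8 tens (place-value notation) → 8×10 = 80 (decimal)
Start: 80
Convert 0x4 (hexadecimal) → 4 (decimal)
80 × 4 = 320
Convert 0b100111 (binary) → 32 + 4 + 2 + 1 = 39 (decimal)
320 + 39 = 359
359 × 2 = 718
718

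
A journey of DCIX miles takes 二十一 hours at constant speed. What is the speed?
Convert DCIX (Roman numeral) → 500 + 100 + 9 = 609 (decimal)
Convert 二十一 (Chinese numeral) → 2×10 + 1 = 21 (decimal)
Compute 609 ÷ 21 = 29
29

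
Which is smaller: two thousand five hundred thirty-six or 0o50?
Convert two thousand five hundred thirty-six (English words) → 2×1000 + 5×100 + 36 = 2536 (decimal)
Convert 0o50 (octal) → 5×8 = 40 (decimal)
Compare 2536 vs 40: smaller = 40
40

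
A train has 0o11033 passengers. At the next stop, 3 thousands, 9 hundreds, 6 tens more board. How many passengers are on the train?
Convert 0o11033 (octal) → 1×4096 + 1×512 + 3×8 + 3 = 4635 (decimal)
Convert 3 thousands, 9 hundreds, 6 tens (place-value notation) → 3×1000 + 9×100 + 6×10 = 3960 (decimal)
Compute 4635 + 3960 = 8595
8595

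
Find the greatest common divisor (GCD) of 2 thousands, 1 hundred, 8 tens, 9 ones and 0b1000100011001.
Convert 2 thousands, 1 hundred, 8 tens, 9 ones (place-value notation) → 2×1000 + 1×100 + 8×10 + 9 = 2189 (decimal)
Convert 0b1000100011001 (binary) → 4096 + 256 + 16 + 8 + 1 = 4377 (decimal)
Compute gcd(2189, 4377) = 1
1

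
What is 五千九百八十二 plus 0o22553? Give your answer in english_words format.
Convert 五千九百八十二 (Chinese numeral) → 5×1000 + 9×100 + 8×10 + 2 = 5982 (decimal)
Convert 0o22553 (octal) → 2×4096 + 2×512 + 5×64 + 5×8 + 3 = 9579 (decimal)
Compute 5982 + 9579 = 15561
Convert 15561 (decimal) → 15561 = 15×1000 + 5×100 + 61 → fifteen thousand five hundred sixty-one (English words)
fifteen thousand five hundred sixty-one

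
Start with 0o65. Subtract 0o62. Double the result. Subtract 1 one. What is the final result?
Convert 0o65 (octal) → 6×8 + 5 = 53 (decimal)
Start: 53
Convert 0o62 (octal) → 6×8 + 2 = 50 (decimal)
53 - 50 = 3
3 × 2 = 6
Convert 1 one (place-value notation) → 1 (decimal)
6 - 1 = 5
5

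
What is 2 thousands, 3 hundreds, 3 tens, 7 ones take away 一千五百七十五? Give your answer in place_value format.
Convert 2 thousands, 3 hundreds, 3 tens, 7 ones (place-value notation) → 2×1000 + 3×100 + 3×10 + 7 = 2337 (decimal)
Convert 一千五百七十五 (Chinese numeral) → 1×1000 + 5×100 + 7×10 + 5 = 1575 (decimal)
Compute 2337 - 1575 = 762
Convert 762 (decimal) → 762 = 7×100 + 6×10 + 2 → 7 hundreds, 6 tens, 2 ones (place-value notation)
7 hundreds, 6 tens, 2 ones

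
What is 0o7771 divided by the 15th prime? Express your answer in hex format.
Convert 0o7771 (octal) → 7×512 + 7×64 + 7×8 + 1 = 4089 (decimal)
Convert the 15th prime (prime index) → 47 (decimal)
Compute 4089 ÷ 47 = 87
Convert 87 (decimal) → 87 = 5×16 + 7 → 0x57 (hexadecimal)
0x57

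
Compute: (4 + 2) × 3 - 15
Parentheses first: 4 + 2 = 6
Multiply: 6 × 3 = 18
Subtract: 18 - 15 = 3
3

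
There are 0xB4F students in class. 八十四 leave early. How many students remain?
Convert 0xB4F (hexadecimal) → 11×256 + 4×16 + 15 = 2895 (decimal)
Convert 八十四 (Chinese numeral) → 8×10 + 4 = 84 (decimal)
Compute 2895 - 84 = 2811
2811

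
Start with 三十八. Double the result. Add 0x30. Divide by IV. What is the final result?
Convert 三十八 (Chinese numeral) → 3×10 + 8 = 38 (decimal)
Start: 38
38 × 2 = 76
Convert 0x30 (hexadecimal) → 3×16 = 48 (decimal)
76 + 48 = 124
Convert IV (Roman numeral) → 4 (decimal)
124 ÷ 4 = 31
31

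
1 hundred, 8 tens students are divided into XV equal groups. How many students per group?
Convert 1 hundred, 8 tens (place-value notation) → 1×100 + 8×10 = 180 (decimal)
Convert XV (Roman numeral) → 10 + 5 = 15 (decimal)
Compute 180 ÷ 15 = 12
12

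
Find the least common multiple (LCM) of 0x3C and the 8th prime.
Convert 0x3C (hexadecimal) → 3×16 + 12 = 60 (decimal)
Convert the 8th prime (prime index) → 19 (decimal)
Compute lcm(60, 19) = 1140
1140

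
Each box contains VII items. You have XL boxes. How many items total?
Convert VII (Roman numeral) → 5 + 1 + 1 = 7 (decimal)
Convert XL (Roman numeral) → 40 (decimal)
Compute 7 × 40 = 280
280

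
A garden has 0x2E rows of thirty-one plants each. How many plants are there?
Convert thirty-one (English words) → 31 (decimal)
Convert 0x2E (hexadecimal) → 2×16 + 14 = 46 (decimal)
Compute 31 × 46 = 1426
1426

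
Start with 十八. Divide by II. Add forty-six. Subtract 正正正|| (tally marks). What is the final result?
Convert 十八 (Chinese numeral) → 1×10 + 8 = 18 (decimal)
Start: 18
Convert II (Roman numeral) → 1 + 1 = 2 (decimal)
18 ÷ 2 = 9
Convert forty-six (English words) → 46 (decimal)
9 + 46 = 55
Convert 正正正|| (tally marks) → 5 + 5 + 5 + 2 = 17 (decimal)
55 - 17 = 38
38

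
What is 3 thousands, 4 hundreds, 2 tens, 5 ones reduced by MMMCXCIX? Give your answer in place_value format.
Convert 3 thousands, 4 hundreds, 2 tens, 5 ones (place-value notation) → 3×1000 + 4×100 + 2×10 + 5 = 3425 (decimal)
Convert MMMCXCIX (Roman numeral) → 1000 + 1000 + 1000 + 100 + 90 + 9 = 3199 (decimal)
Compute 3425 - 3199 = 226
Convert 226 (decimal) → 226 = 2×100 + 2×10 + 6 → 2 hundreds, 2 tens, 6 ones (place-value notation)
2 hundreds, 2 tens, 6 ones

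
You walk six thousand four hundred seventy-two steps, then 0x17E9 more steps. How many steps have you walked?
Convert six thousand four hundred seventy-two (English words) → 6×1000 + 4×100 + 72 = 6472 (decimal)
Convert 0x17E9 (hexadecimal) → 1×4096 + 7×256 + 14×16 + 9 = 6121 (decimal)
Compute 6472 + 6121 = 12593
12593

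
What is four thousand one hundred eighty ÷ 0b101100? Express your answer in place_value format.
Convert four thousand one hundred eighty (English words) → 4×1000 + 1×100 + 80 = 4180 (decimal)
Convert 0b101100 (binary) → 32 + 8 + 4 = 44 (decimal)
Compute 4180 ÷ 44 = 95
Convert 95 (decimal) → 95 = 9×10 + 5 → 9 tens, 5 ones (place-value notation)
9 tens, 5 ones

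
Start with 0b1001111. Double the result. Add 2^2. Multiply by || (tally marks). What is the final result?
Convert 0b1001111 (binary) → 64 + 8 + 4 + 2 + 1 = 79 (decimal)
Start: 79
79 × 2 = 158
Convert 2^2 (power) → 4 (decimal)
158 + 4 = 162
Convert || (tally marks) → 2 (decimal)
162 × 2 = 324
324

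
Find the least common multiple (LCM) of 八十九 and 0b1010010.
Convert 八十九 (Chinese numeral) → 8×10 + 9 = 89 (decimal)
Convert 0b1010010 (binary) → 64 + 16 + 2 = 82 (decimal)
Compute lcm(89, 82) = 7298
7298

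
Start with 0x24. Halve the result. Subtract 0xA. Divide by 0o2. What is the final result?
Convert 0x24 (hexadecimal) → 2×16 + 4 = 36 (decimal)
Start: 36
36 ÷ 2 = 18
Convert 0xA (hexadecimal) → 10 (decimal)
18 - 10 = 8
Convert 0o2 (octal) → 2 (decimal)
8 ÷ 2 = 4
4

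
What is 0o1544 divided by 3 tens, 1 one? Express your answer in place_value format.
Convert 0o1544 (octal) → 1×512 + 5×64 + 4×8 + 4 = 868 (decimal)
Convert 3 tens, 1 one (place-value notation) → 3×10 + 1 = 31 (decimal)
Compute 868 ÷ 31 = 28
Convert 28 (decimal) → 28 = 2×10 + 8 → 2 tens, 8 ones (place-value notation)
2 tens, 8 ones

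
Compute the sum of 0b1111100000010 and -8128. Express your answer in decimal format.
Convert 0b1111100000010 (binary) → 4096 + 2048 + 1024 + 512 + 256 + 2 = 7938 (decimal)
Compute 7938 + -8128 = -190
-190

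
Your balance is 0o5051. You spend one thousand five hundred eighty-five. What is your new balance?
Convert 0o5051 (octal) → 5×512 + 5×8 + 1 = 2601 (decimal)
Convert one thousand five hundred eighty-five (English words) → 1×1000 + 5×100 + 85 = 1585 (decimal)
Compute 2601 - 1585 = 1016
1016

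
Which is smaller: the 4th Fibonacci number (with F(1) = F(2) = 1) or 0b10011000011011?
Convert the 4th Fibonacci number (with F(1) = F(2) = 1) (Fibonacci index) → 1, 1, 2, 3 → 3 (decimal)
Convert 0b10011000011011 (binary) → 8192 + 1024 + 512 + 16 + 8 + 2 + 1 = 9755 (decimal)
Compare 3 vs 9755: smaller = 3
3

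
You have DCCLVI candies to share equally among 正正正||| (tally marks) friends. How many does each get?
Convert DCCLVI (Roman numeral) → 500 + 100 + 100 + 50 + 5 + 1 = 756 (decimal)
Convert 正正正||| (tally marks) → 5 + 5 + 5 + 3 = 18 (decimal)
Compute 756 ÷ 18 = 42
42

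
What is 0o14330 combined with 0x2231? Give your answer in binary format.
Convert 0o14330 (octal) → 1×4096 + 4×512 + 3×64 + 3×8 = 6360 (decimal)
Convert 0x2231 (hexadecimal) → 2×4096 + 2×256 + 3×16 + 1 = 8753 (decimal)
Compute 6360 + 8753 = 15113
Convert 15113 (decimal) → 15113 = 8192 + 4096 + 2048 + 512 + 256 + 8 + 1 → 0b11101100001001 (binary)
0b11101100001001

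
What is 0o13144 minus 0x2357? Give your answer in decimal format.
Convert 0o13144 (octal) → 1×4096 + 3×512 + 1×64 + 4×8 + 4 = 5732 (decimal)
Convert 0x2357 (hexadecimal) → 2×4096 + 3×256 + 5×16 + 7 = 9047 (decimal)
Compute 5732 - 9047 = -3315
-3315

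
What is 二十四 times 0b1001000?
Convert 二十四 (Chinese numeral) → 2×10 + 4 = 24 (decimal)
Convert 0b1001000 (binary) → 64 + 8 = 72 (decimal)
Compute 24 × 72 = 1728
1728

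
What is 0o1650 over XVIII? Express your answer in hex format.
Convert 0o1650 (octal) → 1×512 + 6×64 + 5×8 = 936 (decimal)
Convert XVIII (Roman numeral) → 10 + 5 + 1 + 1 + 1 = 18 (decimal)
Compute 936 ÷ 18 = 52
Convert 52 (decimal) → 52 = 3×16 + 4 → 0x34 (hexadecimal)
0x34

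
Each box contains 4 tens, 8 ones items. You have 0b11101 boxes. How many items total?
Convert 4 tens, 8 ones (place-value notation) → 4×10 + 8 = 48 (decimal)
Convert 0b11101 (binary) → 16 + 8 + 4 + 1 = 29 (decimal)
Compute 48 × 29 = 1392
1392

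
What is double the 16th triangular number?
The 16th triangular number = 16×17/2 = 136
Compute 136 × 2 = 272
272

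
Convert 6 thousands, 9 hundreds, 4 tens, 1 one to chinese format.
Convert 6 thousands, 9 hundreds, 4 tens, 1 one (place-value notation) → 6×1000 + 9×100 + 4×10 + 1 = 6941 (decimal)
Convert 6941 (decimal) → 6941 = 6×1000 + 9×100 + 4×10 + 1 → 六千九百四十一 (Chinese numeral)
六千九百四十一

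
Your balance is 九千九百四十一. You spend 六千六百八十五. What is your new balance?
Convert 九千九百四十一 (Chinese numeral) → 9×1000 + 9×100 + 4×10 + 1 = 9941 (decimal)
Convert 六千六百八十五 (Chinese numeral) → 6×1000 + 6×100 + 8×10 + 5 = 6685 (decimal)
Compute 9941 - 6685 = 3256
3256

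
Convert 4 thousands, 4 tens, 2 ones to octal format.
Convert 4 thousands, 4 tens, 2 ones (place-value notation) → 4×1000 + 4×10 + 2 = 4042 (decimal)
Convert 4042 (decimal) → 4042 = 7×512 + 7×64 + 1×8 + 2 → 0o7712 (octal)
0o7712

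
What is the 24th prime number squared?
The 24th prime number = 89
Compute 89² = 89 × 89 = 7921
7921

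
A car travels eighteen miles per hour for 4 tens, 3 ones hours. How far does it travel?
Convert eighteen (English words) → 18 (decimal)
Convert 4 tens, 3 ones (place-value notation) → 4×10 + 3 = 43 (decimal)
Compute 18 × 43 = 774
774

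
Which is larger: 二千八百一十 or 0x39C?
Convert 二千八百一十 (Chinese numeral) → 2×1000 + 8×100 + 1×10 = 2810 (decimal)
Convert 0x39C (hexadecimal) → 3×256 + 9×16 + 12 = 924 (decimal)
Compare 2810 vs 924: larger = 2810
2810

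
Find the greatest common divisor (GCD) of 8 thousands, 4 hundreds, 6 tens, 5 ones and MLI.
Convert 8 thousands, 4 hundreds, 6 tens, 5 ones (place-value notation) → 8×1000 + 4×100 + 6×10 + 5 = 8465 (decimal)
Convert MLI (Roman numeral) → 1000 + 50 + 1 = 1051 (decimal)
Compute gcd(8465, 1051) = 1
1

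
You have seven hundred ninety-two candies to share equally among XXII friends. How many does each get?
Convert seven hundred ninety-two (English words) → 7×100 + 92 = 792 (decimal)
Convert XXII (Roman numeral) → 10 + 10 + 1 + 1 = 22 (decimal)
Compute 792 ÷ 22 = 36
36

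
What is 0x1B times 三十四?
Convert 0x1B (hexadecimal) → 1×16 + 11 = 27 (decimal)
Convert 三十四 (Chinese numeral) → 3×10 + 4 = 34 (decimal)
Compute 27 × 34 = 918
918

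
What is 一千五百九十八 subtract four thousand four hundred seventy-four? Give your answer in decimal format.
Convert 一千五百九十八 (Chinese numeral) → 1×1000 + 5×100 + 9×10 + 8 = 1598 (decimal)
Convert four thousand four hundred seventy-four (English words) → 4×1000 + 4×100 + 74 = 4474 (decimal)
Compute 1598 - 4474 = -2876
-2876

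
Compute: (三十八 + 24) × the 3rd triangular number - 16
Convert 三十八 (Chinese numeral) → 3×10 + 8 = 38 (decimal)
Convert the 3rd triangular number (triangular index) → 3×4/2 = 6 (decimal)
Expression in decimal: (38 + 24) × 6 - 16
Parentheses first: 38 + 24 = 62
Multiply: 62 × 6 = 372
Subtract: 372 - 16 = 356
356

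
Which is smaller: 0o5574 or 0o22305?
Convert 0o5574 (octal) → 5×512 + 5×64 + 7×8 + 4 = 2940 (decimal)
Convert 0o22305 (octal) → 2×4096 + 2×512 + 3×64 + 5 = 9413 (decimal)
Compare 2940 vs 9413: smaller = 2940
2940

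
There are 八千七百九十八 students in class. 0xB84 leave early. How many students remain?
Convert 八千七百九十八 (Chinese numeral) → 8×1000 + 7×100 + 9×10 + 8 = 8798 (decimal)
Convert 0xB84 (hexadecimal) → 11×256 + 8×16 + 4 = 2948 (decimal)
Compute 8798 - 2948 = 5850
5850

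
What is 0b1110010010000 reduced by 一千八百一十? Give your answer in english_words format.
Convert 0b1110010010000 (binary) → 4096 + 2048 + 1024 + 128 + 16 = 7312 (decimal)
Convert 一千八百一十 (Chinese numeral) → 1×1000 + 8×100 + 1×10 = 1810 (decimal)
Compute 7312 - 1810 = 5502
Convert 5502 (decimal) → 5502 = 5×1000 + 5×100 + 2 → five thousand five hundred two (English words)
five thousand five hundred two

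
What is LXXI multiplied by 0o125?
Convert LXXI (Roman numeral) → 50 + 10 + 10 + 1 = 71 (decimal)
Convert 0o125 (octal) → 1×64 + 2×8 + 5 = 85 (decimal)
Compute 71 × 85 = 6035
6035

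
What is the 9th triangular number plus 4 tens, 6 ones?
The 9th triangular number = 9×10/2 = 45
Convert 4 tens, 6 ones (place-value notation) → 4×10 + 6 = 46 (decimal)
Compute 45 + 46 = 91
91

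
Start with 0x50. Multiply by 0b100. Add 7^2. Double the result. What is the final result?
Convert 0x50 (hexadecimal) → 5×16 = 80 (decimal)
Start: 80
Convert 0b100 (binary) → 4 (decimal)
80 × 4 = 320
Convert 7^2 (power) → 49 (decimal)
320 + 49 = 369
369 × 2 = 738
738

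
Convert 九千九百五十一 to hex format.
Convert 九千九百五十一 (Chinese numeral) → 9×1000 + 9×100 + 5×10 + 1 = 9951 (decimal)
Convert 9951 (decimal) → 9951 = 2×4096 + 6×256 + 13×16 + 15 → 0x26DF (hexadecimal)
0x26DF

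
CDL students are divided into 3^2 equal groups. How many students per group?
Convert CDL (Roman numeral) → 400 + 50 = 450 (decimal)
Convert 3^2 (power) → 9 (decimal)
Compute 450 ÷ 9 = 50
50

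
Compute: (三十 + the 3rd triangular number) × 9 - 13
Convert 三十 (Chinese numeral) → 3×10 = 30 (decimal)
Convert the 3rd triangular number (triangular index) → 3×4/2 = 6 (decimal)
Expression in decimal: (30 + 6) × 9 - 13
Parentheses first: 30 + 6 = 36
Multiply: 36 × 9 = 324
Subtract: 324 - 13 = 311
311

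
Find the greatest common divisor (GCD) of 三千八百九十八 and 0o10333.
Convert 三千八百九十八 (Chinese numeral) → 3×1000 + 8×100 + 9×10 + 8 = 3898 (decimal)
Convert 0o10333 (octal) → 1×4096 + 3×64 + 3×8 + 3 = 4315 (decimal)
Compute gcd(3898, 4315) = 1
1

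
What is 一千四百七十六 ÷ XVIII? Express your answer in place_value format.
Convert 一千四百七十六 (Chinese numeral) → 1×1000 + 4×100 + 7×10 + 6 = 1476 (decimal)
Convert XVIII (Roman numeral) → 10 + 5 + 1 + 1 + 1 = 18 (decimal)
Compute 1476 ÷ 18 = 82
Convert 82 (decimal) → 82 = 8×10 + 2 → 8 tens, 2 ones (place-value notation)
8 tens, 2 ones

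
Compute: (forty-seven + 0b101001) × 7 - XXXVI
Convert forty-seven (English words) → 47 (decimal)
Convert 0b101001 (binary) → 32 + 8 + 1 = 41 (decimal)
Convert XXXVI (Roman numeral) → 10 + 10 + 10 + 5 + 1 = 36 (decimal)
Expression in decimal: (47 + 41) × 7 - 36
Parentheses first: 47 + 41 = 88
Multiply: 88 × 7 = 616
Subtract: 616 - 36 = 580
580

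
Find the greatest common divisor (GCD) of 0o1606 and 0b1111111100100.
Convert 0o1606 (octal) → 1×512 + 6×64 + 6 = 902 (decimal)
Convert 0b1111111100100 (binary) → 4096 + 2048 + 1024 + 512 + 256 + 128 + 64 + 32 + 4 = 8164 (decimal)
Compute gcd(902, 8164) = 2
2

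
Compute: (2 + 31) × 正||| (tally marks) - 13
Convert 正||| (tally marks) → 5 + 3 = 8 (decimal)
Expression in decimal: (2 + 31) × 8 - 13
Parentheses first: 2 + 31 = 33
Multiply: 33 × 8 = 264
Subtract: 264 - 13 = 251
251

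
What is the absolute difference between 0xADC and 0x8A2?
Convert 0xADC (hexadecimal) → 10×256 + 13×16 + 12 = 2780 (decimal)
Convert 0x8A2 (hexadecimal) → 8×256 + 10×16 + 2 = 2210 (decimal)
Compute |2780 - 2210| = 570
570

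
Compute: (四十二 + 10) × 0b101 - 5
Convert 四十二 (Chinese numeral) → 4×10 + 2 = 42 (decimal)
Convert 0b101 (binary) → 4 + 1 = 5 (decimal)
Expression in decimal: (42 + 10) × 5 - 5
Parentheses first: 42 + 10 = 52
Multiply: 52 × 5 = 260
Subtract: 260 - 5 = 255
255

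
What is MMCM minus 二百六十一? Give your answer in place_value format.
Convert MMCM (Roman numeral) → 1000 + 1000 + 900 = 2900 (decimal)
Convert 二百六十一 (Chinese numeral) → 2×100 + 6×10 + 1 = 261 (decimal)
Compute 2900 - 261 = 2639
Convert 2639 (decimal) → 2639 = 2×1000 + 6×100 + 3×10 + 9 → 2 thousands, 6 hundreds, 3 tens, 9 ones (place-value notation)
2 thousands, 6 hundreds, 3 tens, 9 ones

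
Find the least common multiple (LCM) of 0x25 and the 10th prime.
Convert 0x25 (hexadecimal) → 2×16 + 5 = 37 (decimal)
Convert the 10th prime (prime index) → 29 (decimal)
Compute lcm(37, 29) = 1073
1073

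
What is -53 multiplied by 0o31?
Convert 0o31 (octal) → 3×8 + 1 = 25 (decimal)
Compute -53 × 25 = -1325
-1325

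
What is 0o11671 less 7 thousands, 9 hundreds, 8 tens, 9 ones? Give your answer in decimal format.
Convert 0o11671 (octal) → 1×4096 + 1×512 + 6×64 + 7×8 + 1 = 5049 (decimal)
Convert 7 thousands, 9 hundreds, 8 tens, 9 ones (place-value notation) → 7×1000 + 9×100 + 8×10 + 9 = 7989 (decimal)
Compute 5049 - 7989 = -2940
-2940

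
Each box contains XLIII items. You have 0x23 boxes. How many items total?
Convert XLIII (Roman numeral) → 40 + 1 + 1 + 1 = 43 (decimal)
Convert 0x23 (hexadecimal) → 2×16 + 3 = 35 (decimal)
Compute 43 × 35 = 1505
1505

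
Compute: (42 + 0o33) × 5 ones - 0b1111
Convert 0o33 (octal) → 3×8 + 3 = 27 (decimal)
Convert 5 ones (place-value notation) → 5 (decimal)
Convert 0b1111 (binary) → 8 + 4 + 2 + 1 = 15 (decimal)
Expression in decimal: (42 + 27) × 5 - 15
Parentheses first: 42 + 27 = 69
Multiply: 69 × 5 = 345
Subtract: 345 - 15 = 330
330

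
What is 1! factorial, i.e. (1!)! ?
Convert 1! (factorial) → 1 (decimal)
Compute 1! = 1
1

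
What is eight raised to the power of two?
Convert eight (English words) → 8 (decimal)
Convert two (English words) → 2 (decimal)
Compute 8 ^ 2 = 64
64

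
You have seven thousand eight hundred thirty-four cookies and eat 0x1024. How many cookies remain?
Convert seven thousand eight hundred thirty-four (English words) → 7×1000 + 8×100 + 34 = 7834 (decimal)
Convert 0x1024 (hexadecimal) → 1×4096 + 2×16 + 4 = 4132 (decimal)
Compute 7834 - 4132 = 3702
3702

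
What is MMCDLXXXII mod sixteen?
Convert MMCDLXXXII (Roman numeral) → 1000 + 1000 + 400 + 50 + 10 + 10 + 10 + 1 + 1 = 2482 (decimal)
Convert sixteen (English words) → 16 (decimal)
Compute 2482 mod 16 = 2
2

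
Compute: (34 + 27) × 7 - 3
Parentheses first: 34 + 27 = 61
Multiply: 61 × 7 = 427
Subtract: 427 - 3 = 424
424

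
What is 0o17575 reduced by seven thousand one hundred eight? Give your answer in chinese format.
Convert 0o17575 (octal) → 1×4096 + 7×512 + 5×64 + 7×8 + 5 = 8061 (decimal)
Convert seven thousand one hundred eight (English words) → 7×1000 + 1×100 + 8 = 7108 (decimal)
Compute 8061 - 7108 = 953
Convert 953 (decimal) → 953 = 9×100 + 5×10 + 3 → 九百五十三 (Chinese numeral)
九百五十三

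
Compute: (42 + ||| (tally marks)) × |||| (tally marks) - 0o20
Convert ||| (tally marks) → 3 (decimal)
Convert |||| (tally marks) → 4 (decimal)
Convert 0o20 (octal) → 2×8 = 16 (decimal)
Expression in decimal: (42 + 3) × 4 - 16
Parentheses first: 42 + 3 = 45
Multiply: 45 × 4 = 180
Subtract: 180 - 16 = 164
164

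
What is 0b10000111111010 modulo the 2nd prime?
Convert 0b10000111111010 (binary) → 8192 + 256 + 128 + 64 + 32 + 16 + 8 + 2 = 8698 (decimal)
Convert the 2nd prime (prime index) → 3 (decimal)
Compute 8698 mod 3 = 1
1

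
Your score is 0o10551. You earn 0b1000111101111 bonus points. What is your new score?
Convert 0o10551 (octal) → 1×4096 + 5×64 + 5×8 + 1 = 4457 (decimal)
Convert 0b1000111101111 (binary) → 4096 + 256 + 128 + 64 + 32 + 8 + 4 + 2 + 1 = 4591 (decimal)
Compute 4457 + 4591 = 9048
9048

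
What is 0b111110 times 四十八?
Convert 0b111110 (binary) → 32 + 16 + 8 + 4 + 2 = 62 (decimal)
Convert 四十八 (Chinese numeral) → 4×10 + 8 = 48 (decimal)
Compute 62 × 48 = 2976
2976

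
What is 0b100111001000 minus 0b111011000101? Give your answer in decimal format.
Convert 0b100111001000 (binary) → 2048 + 256 + 128 + 64 + 8 = 2504 (decimal)
Convert 0b111011000101 (binary) → 2048 + 1024 + 512 + 128 + 64 + 4 + 1 = 3781 (decimal)
Compute 2504 - 3781 = -1277
-1277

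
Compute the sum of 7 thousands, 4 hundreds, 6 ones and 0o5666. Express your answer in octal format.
Convert 7 thousands, 4 hundreds, 6 ones (place-value notation) → 7×1000 + 4×100 + 6 = 7406 (decimal)
Convert 0o5666 (octal) → 5×512 + 6×64 + 6×8 + 6 = 2998 (decimal)
Compute 7406 + 2998 = 10404
Convert 10404 (decimal) → 10404 = 2×4096 + 4×512 + 2×64 + 4×8 + 4 → 0o24244 (octal)
0o24244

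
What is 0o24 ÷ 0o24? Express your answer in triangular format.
Convert 0o24 (octal) → 2×8 + 4 = 20 (decimal)
Convert 0o24 (octal) → 2×8 + 4 = 20 (decimal)
Compute 20 ÷ 20 = 1
Convert 1 (decimal) → 1 = 1×2/2 → the 1st triangular number (triangular index)
the 1st triangular number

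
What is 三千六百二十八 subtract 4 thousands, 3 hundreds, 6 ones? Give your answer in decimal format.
Convert 三千六百二十八 (Chinese numeral) → 3×1000 + 6×100 + 2×10 + 8 = 3628 (decimal)
Convert 4 thousands, 3 hundreds, 6 ones (place-value notation) → 4×1000 + 3×100 + 6 = 4306 (decimal)
Compute 3628 - 4306 = -678
-678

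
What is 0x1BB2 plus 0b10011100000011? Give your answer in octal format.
Convert 0x1BB2 (hexadecimal) → 1×4096 + 11×256 + 11×16 + 2 = 7090 (decimal)
Convert 0b10011100000011 (binary) → 8192 + 1024 + 512 + 256 + 2 + 1 = 9987 (decimal)
Compute 7090 + 9987 = 17077
Convert 17077 (decimal) → 17077 = 4×4096 + 1×512 + 2×64 + 6×8 + 5 → 0o41265 (octal)
0o41265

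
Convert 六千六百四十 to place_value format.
Convert 六千六百四十 (Chinese numeral) → 6×1000 + 6×100 + 4×10 = 6640 (decimal)
Convert 6640 (decimal) → 6640 = 6×1000 + 6×100 + 4×10 → 6 thousands, 6 hundreds, 4 tens (place-value notation)
6 thousands, 6 hundreds, 4 tens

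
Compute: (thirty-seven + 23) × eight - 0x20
Convert thirty-seven (English words) → 37 (decimal)
Convert eight (English words) → 8 (decimal)
Convert 0x20 (hexadecimal) → 2×16 = 32 (decimal)
Expression in decimal: (37 + 23) × 8 - 32
Parentheses first: 37 + 23 = 60
Multiply: 60 × 8 = 480
Subtract: 480 - 32 = 448
448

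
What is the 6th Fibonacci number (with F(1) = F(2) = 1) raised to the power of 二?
Convert the 6th Fibonacci number (with F(1) = F(2) = 1) (Fibonacci index) → 1, 1, 2, 3, 5, 8 → 8 (decimal)
Convert 二 (Chinese numeral) → 2 (decimal)
Compute 8 ^ 2 = 64
64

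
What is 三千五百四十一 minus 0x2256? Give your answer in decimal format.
Convert 三千五百四十一 (Chinese numeral) → 3×1000 + 5×100 + 4×10 + 1 = 3541 (decimal)
Convert 0x2256 (hexadecimal) → 2×4096 + 2×256 + 5×16 + 6 = 8790 (decimal)
Compute 3541 - 8790 = -5249
-5249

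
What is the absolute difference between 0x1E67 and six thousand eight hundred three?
Convert 0x1E67 (hexadecimal) → 1×4096 + 14×256 + 6×16 + 7 = 7783 (decimal)
Convert six thousand eight hundred three (English words) → 6×1000 + 8×100 + 3 = 6803 (decimal)
Compute |7783 - 6803| = 980
980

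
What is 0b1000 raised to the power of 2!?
Convert 0b1000 (binary) → 8 (decimal)
Convert 2! (factorial) → 2 (decimal)
Compute 8 ^ 2 = 64
64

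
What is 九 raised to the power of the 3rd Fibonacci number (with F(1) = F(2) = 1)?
Convert 九 (Chinese numeral) → 9 (decimal)
Convert the 3rd Fibonacci number (with F(1) = F(2) = 1) (Fibonacci index) → 1, 1, 2 → 2 (decimal)
Compute 9 ^ 2 = 81
81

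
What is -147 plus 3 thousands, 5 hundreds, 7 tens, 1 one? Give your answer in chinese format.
Convert 3 thousands, 5 hundreds, 7 tens, 1 one (place-value notation) → 3×1000 + 5×100 + 7×10 + 1 = 3571 (decimal)
Compute -147 + 3571 = 3424
Convert 3424 (decimal) → 3424 = 3×1000 + 4×100 + 2×10 + 4 → 三千四百二十四 (Chinese numeral)
三千四百二十四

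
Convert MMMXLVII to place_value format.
Convert MMMXLVII (Roman numeral) → 1000 + 1000 + 1000 + 40 + 5 + 1 + 1 = 3047 (decimal)
Convert 3047 (decimal) → 3047 = 3×1000 + 4×10 + 7 → 3 thousands, 4 tens, 7 ones (place-value notation)
3 thousands, 4 tens, 7 ones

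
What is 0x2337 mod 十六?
Convert 0x2337 (hexadecimal) → 2×4096 + 3×256 + 3×16 + 7 = 9015 (decimal)
Convert 十六 (Chinese numeral) → 1×10 + 6 = 16 (decimal)
Compute 9015 mod 16 = 7
7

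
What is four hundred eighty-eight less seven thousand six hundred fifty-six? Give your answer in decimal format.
Convert four hundred eighty-eight (English words) → 4×100 + 88 = 488 (decimal)
Convert seven thousand six hundred fifty-six (English words) → 7×1000 + 6×100 + 56 = 7656 (decimal)
Compute 488 - 7656 = -7168
-7168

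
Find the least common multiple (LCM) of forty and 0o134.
Convert forty (English words) → 40 (decimal)
Convert 0o134 (octal) → 1×64 + 3×8 + 4 = 92 (decimal)
Compute lcm(40, 92) = 920
920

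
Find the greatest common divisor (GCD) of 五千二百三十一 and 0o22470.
Convert 五千二百三十一 (Chinese numeral) → 5×1000 + 2×100 + 3×10 + 1 = 5231 (decimal)
Convert 0o22470 (octal) → 2×4096 + 2×512 + 4×64 + 7×8 = 9528 (decimal)
Compute gcd(5231, 9528) = 1
1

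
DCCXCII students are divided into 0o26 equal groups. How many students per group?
Convert DCCXCII (Roman numeral) → 500 + 100 + 100 + 90 + 1 + 1 = 792 (decimal)
Convert 0o26 (octal) → 2×8 + 6 = 22 (decimal)
Compute 792 ÷ 22 = 36
36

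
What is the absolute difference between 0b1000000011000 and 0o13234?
Convert 0b1000000011000 (binary) → 4096 + 16 + 8 = 4120 (decimal)
Convert 0o13234 (octal) → 1×4096 + 3×512 + 2×64 + 3×8 + 4 = 5788 (decimal)
Compute |4120 - 5788| = 1668
1668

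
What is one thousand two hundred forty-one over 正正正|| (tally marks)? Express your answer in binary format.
Convert one thousand two hundred forty-one (English words) → 1×1000 + 2×100 + 41 = 1241 (decimal)
Convert 正正正|| (tally marks) → 5 + 5 + 5 + 2 = 17 (decimal)
Compute 1241 ÷ 17 = 73
Convert 73 (decimal) → 73 = 64 + 8 + 1 → 0b1001001 (binary)
0b1001001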